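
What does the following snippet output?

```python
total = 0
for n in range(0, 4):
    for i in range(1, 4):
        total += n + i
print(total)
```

42

n=0,i=1: total = 0+1 = 1
n=0,i=2: total = 1+2 = 3
n=0,i=3: total = 3+3 = 6
n=1,i=1: total = 6+2 = 8
n=1,i=2: total = 8+3 = 11
n=1,i=3: total = 11+4 = 15
n=2,i=1: total = 15+3 = 18
n=2,i=2: total = 18+4 = 22
n=2,i=3: total = 22+5 = 27
n=3,i=1: total = 27+4 = 31
n=3,i=2: total = 31+5 = 36
n=3,i=3: total = 36+6 = 42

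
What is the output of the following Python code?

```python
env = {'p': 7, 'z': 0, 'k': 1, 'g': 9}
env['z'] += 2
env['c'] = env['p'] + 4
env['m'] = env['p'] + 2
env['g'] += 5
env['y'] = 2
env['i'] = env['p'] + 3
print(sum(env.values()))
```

env['z'] = 0+2 = 2 → {'p': 7, 'z': 2, 'k': 1, 'g': 9}
env['c'] = env['p']+4 = 11 → {'p': 7, 'z': 2, 'k': 1, 'g': 9, 'c': 11}
env['m'] = env['p']+2 = 9 → {'p': 7, 'z': 2, 'k': 1, 'g': 9, 'c': 11, 'm': 9}
env['g'] = 9+5 = 14 → {'p': 7, 'z': 2, 'k': 1, 'g': 14, 'c': 11, 'm': 9}
env['y'] = 2 → {'p': 7, 'z': 2, 'k': 1, 'g': 14, 'c': 11, 'm': 9, 'y': 2}
env['i'] = env['p']+3 = 10 → {'p': 7, 'z': 2, 'k': 1, 'g': 14, 'c': 11, 'm': 9, 'y': 2, 'i': 10}
sum of values = 56

56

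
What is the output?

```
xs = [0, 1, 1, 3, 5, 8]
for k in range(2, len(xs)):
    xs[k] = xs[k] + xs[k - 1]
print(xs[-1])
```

18

k=2: xs[2] = 1+1 = 2 → [0, 1, 2, 3, 5, 8]
k=3: xs[3] = 3+2 = 5 → [0, 1, 2, 5, 5, 8]
k=4: xs[4] = 5+5 = 10 → [0, 1, 2, 5, 10, 8]
k=5: xs[5] = 8+10 = 18 → [0, 1, 2, 5, 10, 18]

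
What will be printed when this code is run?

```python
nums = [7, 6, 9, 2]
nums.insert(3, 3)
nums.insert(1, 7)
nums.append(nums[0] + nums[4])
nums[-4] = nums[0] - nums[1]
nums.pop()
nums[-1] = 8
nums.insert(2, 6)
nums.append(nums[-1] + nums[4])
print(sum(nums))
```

insert 3 at 3 → [7, 6, 9, 3, 2]
insert 7 at 1 → [7, 7, 6, 9, 3, 2]
append nums[0]+nums[4] = 7+3 = 10 → [7, 7, 6, 9, 3, 2, 10]
nums[-4] = nums[0]-nums[1] = 7-7 = 0 → [7, 7, 6, 0, 3, 2, 10]
pop() removes 10 → [7, 7, 6, 0, 3, 2]
nums[-1] = 8 → [7, 7, 6, 0, 3, 8]
insert 6 at 2 → [7, 7, 6, 6, 0, 3, 8]
append nums[-1]+nums[4] = 8+0 = 8 → [7, 7, 6, 6, 0, 3, 8, 8]
sum = 45

45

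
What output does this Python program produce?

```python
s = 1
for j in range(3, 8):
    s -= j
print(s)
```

j=3: s = 1-3 = -2
j=4: s = (-2)-4 = -6
j=5: s = (-6)-5 = -11
j=6: s = (-11)-6 = -17
j=7: s = (-17)-7 = -24

-24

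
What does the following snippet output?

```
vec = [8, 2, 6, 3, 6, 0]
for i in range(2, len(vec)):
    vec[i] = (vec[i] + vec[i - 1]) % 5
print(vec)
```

[8, 2, 3, 1, 2, 2]

i=2: vec[2] = (6+2)%5 = 3 → [8, 2, 3, 3, 6, 0]
i=3: vec[3] = (3+3)%5 = 1 → [8, 2, 3, 1, 6, 0]
i=4: vec[4] = (6+1)%5 = 2 → [8, 2, 3, 1, 2, 0]
i=5: vec[5] = (0+2)%5 = 2 → [8, 2, 3, 1, 2, 2]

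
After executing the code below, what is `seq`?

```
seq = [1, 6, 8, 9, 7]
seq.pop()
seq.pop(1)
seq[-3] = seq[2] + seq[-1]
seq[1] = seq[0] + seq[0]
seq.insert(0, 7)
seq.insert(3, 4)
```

pop() removes 7 → [1, 6, 8, 9]
pop(1) removes 6 → [1, 8, 9]
seq[-3] = seq[2]+seq[-1] = 9+9 = 18 → [18, 8, 9]
seq[1] = seq[0]+seq[0] = 18+18 = 36 → [18, 36, 9]
insert 7 at 0 → [7, 18, 36, 9]
insert 4 at 3 → [7, 18, 36, 4, 9]

[7, 18, 36, 4, 9]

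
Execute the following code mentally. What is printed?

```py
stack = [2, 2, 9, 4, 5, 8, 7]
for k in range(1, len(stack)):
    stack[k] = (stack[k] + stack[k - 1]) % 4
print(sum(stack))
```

9

k=1: stack[1] = (2+2)%4 = 0 → [2, 0, 9, 4, 5, 8, 7]
k=2: stack[2] = (9+0)%4 = 1 → [2, 0, 1, 4, 5, 8, 7]
k=3: stack[3] = (4+1)%4 = 1 → [2, 0, 1, 1, 5, 8, 7]
k=4: stack[4] = (5+1)%4 = 2 → [2, 0, 1, 1, 2, 8, 7]
k=5: stack[5] = (8+2)%4 = 2 → [2, 0, 1, 1, 2, 2, 7]
k=6: stack[6] = (7+2)%4 = 1 → [2, 0, 1, 1, 2, 2, 1]
sum = 9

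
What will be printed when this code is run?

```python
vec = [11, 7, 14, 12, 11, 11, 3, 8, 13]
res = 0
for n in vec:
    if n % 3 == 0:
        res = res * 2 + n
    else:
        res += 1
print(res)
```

45

n=11: not %3==0, res = 0+1 = 1
n=7: not %3==0, res = 1+1 = 2
n=14: not %3==0, res = 2+1 = 3
n=12: %3==0, res = 3*2+12 = 18
n=11: not %3==0, res = 18+1 = 19
n=11: not %3==0, res = 19+1 = 20
n=3: %3==0, res = 20*2+3 = 43
n=8: not %3==0, res = 43+1 = 44
n=13: not %3==0, res = 44+1 = 45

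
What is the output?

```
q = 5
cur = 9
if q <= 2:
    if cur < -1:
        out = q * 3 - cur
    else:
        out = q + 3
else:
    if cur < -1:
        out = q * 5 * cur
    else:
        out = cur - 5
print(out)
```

4

q=5, cur=9
q <= 2 is False; cur < -1 is False
→ out = cur - 5 = 4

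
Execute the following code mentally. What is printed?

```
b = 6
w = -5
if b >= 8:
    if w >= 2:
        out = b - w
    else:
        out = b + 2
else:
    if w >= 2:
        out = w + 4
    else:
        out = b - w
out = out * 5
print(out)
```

b=6, w=-5
b >= 8 is False; w >= 2 is False
→ out = b - w = 11
out = 11*5 = 55

55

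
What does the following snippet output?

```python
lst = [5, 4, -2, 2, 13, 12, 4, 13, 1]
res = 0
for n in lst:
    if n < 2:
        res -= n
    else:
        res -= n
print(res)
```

n=5: not <2, res = 0-5 = -5
n=4: not <2, res = (-5)-4 = -9
n=-2: <2, res = (-9)-(-2) = -7
n=2: not <2, res = (-7)-2 = -9
n=13: not <2, res = (-9)-13 = -22
n=12: not <2, res = (-22)-12 = -34
n=4: not <2, res = (-34)-4 = -38
n=13: not <2, res = (-38)-13 = -51
n=1: <2, res = (-51)-1 = -52

-52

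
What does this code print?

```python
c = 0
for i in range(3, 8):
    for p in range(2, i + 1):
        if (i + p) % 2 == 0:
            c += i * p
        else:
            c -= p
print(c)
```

i=3,p=2: odd sum, c = 0-2 = -2
i=3,p=3: even sum, c = (-2)+9 = 7
i=4,p=2: even sum, c = 7+8 = 15
i=4,p=3: odd sum, c = 15-3 = 12
i=4,p=4: even sum, c = 12+16 = 28
i=5,p=2: odd sum, c = 28-2 = 26
i=5,p=3: even sum, c = 26+15 = 41
i=5,p=4: odd sum, c = 41-4 = 37
i=5,p=5: even sum, c = 37+25 = 62
i=6,p=2: even sum, c = 62+12 = 74
i=6,p=3: odd sum, c = 74-3 = 71
i=6,p=4: even sum, c = 71+24 = 95
i=6,p=5: odd sum, c = 95-5 = 90
i=6,p=6: even sum, c = 90+36 = 126
i=7,p=2: odd sum, c = 126-2 = 124
i=7,p=3: even sum, c = 124+21 = 145
i=7,p=4: odd sum, c = 145-4 = 141
i=7,p=5: even sum, c = 141+35 = 176
i=7,p=6: odd sum, c = 176-6 = 170
i=7,p=7: even sum, c = 170+49 = 219

219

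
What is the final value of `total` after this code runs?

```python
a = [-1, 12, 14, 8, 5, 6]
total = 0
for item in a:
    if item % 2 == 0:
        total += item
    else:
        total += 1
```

42

item=-1: not even, total = 0+1 = 1
item=12: even, total = 1+12 = 13
item=14: even, total = 13+14 = 27
item=8: even, total = 27+8 = 35
item=5: not even, total = 35+1 = 36
item=6: even, total = 36+6 = 42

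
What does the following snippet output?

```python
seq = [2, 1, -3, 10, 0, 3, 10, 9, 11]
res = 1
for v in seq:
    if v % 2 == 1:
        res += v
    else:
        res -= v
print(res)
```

v=2: not odd, res = 1-2 = -1
v=1: odd, res = (-1)+1 = 0
v=-3: odd, res = 0+(-3) = -3
v=10: not odd, res = (-3)-10 = -13
v=0: not odd, res = (-13)-0 = -13
v=3: odd, res = (-13)+3 = -10
v=10: not odd, res = (-10)-10 = -20
v=9: odd, res = (-20)+9 = -11
v=11: odd, res = (-11)+11 = 0

0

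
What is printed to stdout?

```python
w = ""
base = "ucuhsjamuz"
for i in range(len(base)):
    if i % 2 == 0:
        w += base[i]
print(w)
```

uusau

i=0: add 'u' → 'u'
i=1: skip
i=2: add 'u' → 'uu'
i=3: skip
i=4: add 's' → 'uus'
i=5: skip
i=6: add 'a' → 'uusa'
i=7: skip
i=8: add 'u' → 'uusau'
i=9: skip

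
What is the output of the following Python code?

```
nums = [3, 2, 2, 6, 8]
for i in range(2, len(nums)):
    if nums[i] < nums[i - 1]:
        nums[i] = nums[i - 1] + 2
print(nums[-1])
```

8

i=2: 2>=2, unchanged → [3, 2, 2, 6, 8]
i=3: 6>=2, unchanged → [3, 2, 2, 6, 8]
i=4: 8>=6, unchanged → [3, 2, 2, 6, 8]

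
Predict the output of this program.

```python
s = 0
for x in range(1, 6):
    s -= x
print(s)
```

x=1: s = 0-1 = -1
x=2: s = (-1)-2 = -3
x=3: s = (-3)-3 = -6
x=4: s = (-6)-4 = -10
x=5: s = (-10)-5 = -15

-15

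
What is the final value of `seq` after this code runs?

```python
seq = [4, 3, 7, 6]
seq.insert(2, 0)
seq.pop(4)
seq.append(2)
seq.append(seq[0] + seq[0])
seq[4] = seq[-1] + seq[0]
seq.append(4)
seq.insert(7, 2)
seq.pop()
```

insert 0 at 2 → [4, 3, 0, 7, 6]
pop(4) removes 6 → [4, 3, 0, 7]
append 2 → [4, 3, 0, 7, 2]
append seq[0]+seq[0] = 4+4 = 8 → [4, 3, 0, 7, 2, 8]
seq[4] = seq[-1]+seq[0] = 8+4 = 12 → [4, 3, 0, 7, 12, 8]
append 4 → [4, 3, 0, 7, 12, 8, 4]
insert 2 at 7 → [4, 3, 0, 7, 12, 8, 4, 2]
pop() removes 2 → [4, 3, 0, 7, 12, 8, 4]

[4, 3, 0, 7, 12, 8, 4]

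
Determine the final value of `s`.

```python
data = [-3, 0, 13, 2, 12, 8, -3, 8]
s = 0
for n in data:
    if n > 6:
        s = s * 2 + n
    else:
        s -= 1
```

134

n=-3: not >6, s = 0-1 = -1
n=0: not >6, s = (-1)-1 = -2
n=13: >6, s = (-2)*2+13 = 9
n=2: not >6, s = 9-1 = 8
n=12: >6, s = 8*2+12 = 28
n=8: >6, s = 28*2+8 = 64
n=-3: not >6, s = 64-1 = 63
n=8: >6, s = 63*2+8 = 134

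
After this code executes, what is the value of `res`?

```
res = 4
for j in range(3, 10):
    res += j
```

j=3: res = 4+3 = 7
j=4: res = 7+4 = 11
j=5: res = 11+5 = 16
j=6: res = 16+6 = 22
j=7: res = 22+7 = 29
j=8: res = 29+8 = 37
j=9: res = 37+9 = 46

46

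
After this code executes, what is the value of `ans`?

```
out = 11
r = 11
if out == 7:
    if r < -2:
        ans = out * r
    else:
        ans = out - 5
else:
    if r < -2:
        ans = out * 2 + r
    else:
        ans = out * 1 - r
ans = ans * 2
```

0

out=11, r=11
out == 7 is False; r < -2 is False
→ ans = out * 1 - r = 0
ans = 0*2 = 0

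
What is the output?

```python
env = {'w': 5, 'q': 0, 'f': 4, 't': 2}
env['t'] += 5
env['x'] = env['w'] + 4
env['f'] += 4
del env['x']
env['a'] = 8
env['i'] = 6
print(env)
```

env['t'] = 2+5 = 7 → {'w': 5, 'q': 0, 'f': 4, 't': 7}
env['x'] = env['w']+4 = 9 → {'w': 5, 'q': 0, 'f': 4, 't': 7, 'x': 9}
env['f'] = 4+4 = 8 → {'w': 5, 'q': 0, 'f': 8, 't': 7, 'x': 9}
del 'x' → {'w': 5, 'q': 0, 'f': 8, 't': 7}
env['a'] = 8 → {'w': 5, 'q': 0, 'f': 8, 't': 7, 'a': 8}
env['i'] = 6 → {'w': 5, 'q': 0, 'f': 8, 't': 7, 'a': 8, 'i': 6}

{'w': 5, 'q': 0, 'f': 8, 't': 7, 'a': 8, 'i': 6}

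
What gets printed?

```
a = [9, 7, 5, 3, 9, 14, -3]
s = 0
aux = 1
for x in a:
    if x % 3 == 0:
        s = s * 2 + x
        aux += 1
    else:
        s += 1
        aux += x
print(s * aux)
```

x=9: %3==0, s = 0*2+9 = 9; aux=2
x=7: not %3==0, s = 9+1 = 10; aux=9
x=5: not %3==0, s = 10+1 = 11; aux=14
x=3: %3==0, s = 11*2+3 = 25; aux=15
x=9: %3==0, s = 25*2+9 = 59; aux=16
x=14: not %3==0, s = 59+1 = 60; aux=30
x=-3: %3==0, s = 60*2+(-3) = 117; aux=31
s*aux = 117*31 = 3627

3627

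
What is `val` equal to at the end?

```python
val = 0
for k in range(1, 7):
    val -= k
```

k=1: val = 0-1 = -1
k=2: val = (-1)-2 = -3
k=3: val = (-3)-3 = -6
k=4: val = (-6)-4 = -10
k=5: val = (-10)-5 = -15
k=6: val = (-15)-6 = -21

-21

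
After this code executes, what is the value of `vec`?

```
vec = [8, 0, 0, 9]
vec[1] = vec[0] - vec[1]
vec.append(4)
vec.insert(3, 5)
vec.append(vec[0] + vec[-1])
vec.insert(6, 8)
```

[8, 8, 0, 5, 9, 4, 8, 12]

vec[1] = vec[0]-vec[1] = 8-0 = 8 → [8, 8, 0, 9]
append 4 → [8, 8, 0, 9, 4]
insert 5 at 3 → [8, 8, 0, 5, 9, 4]
append vec[0]+vec[-1] = 8+4 = 12 → [8, 8, 0, 5, 9, 4, 12]
insert 8 at 6 → [8, 8, 0, 5, 9, 4, 8, 12]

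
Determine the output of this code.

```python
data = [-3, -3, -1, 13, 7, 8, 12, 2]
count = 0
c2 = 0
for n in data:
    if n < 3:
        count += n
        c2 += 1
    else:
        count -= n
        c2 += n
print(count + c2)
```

-1

n=-3: <3, count = 0+(-3) = -3; c2=1
n=-3: <3, count = (-3)+(-3) = -6; c2=2
n=-1: <3, count = (-6)+(-1) = -7; c2=3
n=13: not <3, count = (-7)-13 = -20; c2=16
n=7: not <3, count = (-20)-7 = -27; c2=23
n=8: not <3, count = (-27)-8 = -35; c2=31
n=12: not <3, count = (-35)-12 = -47; c2=43
n=2: <3, count = (-47)+2 = -45; c2=44
count+c2 = (-45)+44 = -1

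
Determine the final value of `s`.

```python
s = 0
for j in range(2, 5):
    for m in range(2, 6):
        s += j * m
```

j=2,m=2: s = 0+4 = 4
j=2,m=3: s = 4+6 = 10
j=2,m=4: s = 10+8 = 18
j=2,m=5: s = 18+10 = 28
j=3,m=2: s = 28+6 = 34
j=3,m=3: s = 34+9 = 43
j=3,m=4: s = 43+12 = 55
j=3,m=5: s = 55+15 = 70
j=4,m=2: s = 70+8 = 78
j=4,m=3: s = 78+12 = 90
j=4,m=4: s = 90+16 = 106
j=4,m=5: s = 106+20 = 126

126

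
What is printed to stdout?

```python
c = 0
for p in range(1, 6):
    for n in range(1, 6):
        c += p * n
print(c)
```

225

p=1,n=1: c = 0+1 = 1
p=1,n=2: c = 1+2 = 3
p=1,n=3: c = 3+3 = 6
p=1,n=4: c = 6+4 = 10
p=1,n=5: c = 10+5 = 15
p=2,n=1: c = 15+2 = 17
p=2,n=2: c = 17+4 = 21
p=2,n=3: c = 21+6 = 27
p=2,n=4: c = 27+8 = 35
p=2,n=5: c = 35+10 = 45
p=3,n=1: c = 45+3 = 48
p=3,n=2: c = 48+6 = 54
p=3,n=3: c = 54+9 = 63
p=3,n=4: c = 63+12 = 75
p=3,n=5: c = 75+15 = 90
p=4,n=1: c = 90+4 = 94
p=4,n=2: c = 94+8 = 102
p=4,n=3: c = 102+12 = 114
p=4,n=4: c = 114+16 = 130
p=4,n=5: c = 130+20 = 150
p=5,n=1: c = 150+5 = 155
p=5,n=2: c = 155+10 = 165
p=5,n=3: c = 165+15 = 180
p=5,n=4: c = 180+20 = 200
p=5,n=5: c = 200+25 = 225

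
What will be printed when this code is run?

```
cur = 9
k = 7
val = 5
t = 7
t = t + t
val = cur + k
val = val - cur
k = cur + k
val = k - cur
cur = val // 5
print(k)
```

16

t = 7+7 = 14
val = 9+7 = 16
val = 16-9 = 7
k = 9+7 = 16
val = 16-9 = 7
cur = 7//5 = 1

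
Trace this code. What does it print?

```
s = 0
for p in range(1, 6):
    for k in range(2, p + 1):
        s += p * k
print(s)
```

125

p=2,k=2: s = 0+4 = 4
p=3,k=2: s = 4+6 = 10
p=3,k=3: s = 10+9 = 19
p=4,k=2: s = 19+8 = 27
p=4,k=3: s = 27+12 = 39
p=4,k=4: s = 39+16 = 55
p=5,k=2: s = 55+10 = 65
p=5,k=3: s = 65+15 = 80
p=5,k=4: s = 80+20 = 100
p=5,k=5: s = 100+25 = 125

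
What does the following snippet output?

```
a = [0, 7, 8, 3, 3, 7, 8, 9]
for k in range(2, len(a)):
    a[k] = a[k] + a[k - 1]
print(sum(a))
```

k=2: a[2] = 8+7 = 15 → [0, 7, 15, 3, 3, 7, 8, 9]
k=3: a[3] = 3+15 = 18 → [0, 7, 15, 18, 3, 7, 8, 9]
k=4: a[4] = 3+18 = 21 → [0, 7, 15, 18, 21, 7, 8, 9]
k=5: a[5] = 7+21 = 28 → [0, 7, 15, 18, 21, 28, 8, 9]
k=6: a[6] = 8+28 = 36 → [0, 7, 15, 18, 21, 28, 36, 9]
k=7: a[7] = 9+36 = 45 → [0, 7, 15, 18, 21, 28, 36, 45]
sum = 170

170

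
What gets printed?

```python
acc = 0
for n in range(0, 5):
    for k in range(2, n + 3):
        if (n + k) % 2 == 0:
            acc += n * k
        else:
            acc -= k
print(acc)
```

68

n=0,k=2: even sum, acc = 0+0 = 0
n=1,k=2: odd sum, acc = 0-2 = -2
n=1,k=3: even sum, acc = (-2)+3 = 1
n=2,k=2: even sum, acc = 1+4 = 5
n=2,k=3: odd sum, acc = 5-3 = 2
n=2,k=4: even sum, acc = 2+8 = 10
n=3,k=2: odd sum, acc = 10-2 = 8
n=3,k=3: even sum, acc = 8+9 = 17
n=3,k=4: odd sum, acc = 17-4 = 13
n=3,k=5: even sum, acc = 13+15 = 28
n=4,k=2: even sum, acc = 28+8 = 36
n=4,k=3: odd sum, acc = 36-3 = 33
n=4,k=4: even sum, acc = 33+16 = 49
n=4,k=5: odd sum, acc = 49-5 = 44
n=4,k=6: even sum, acc = 44+24 = 68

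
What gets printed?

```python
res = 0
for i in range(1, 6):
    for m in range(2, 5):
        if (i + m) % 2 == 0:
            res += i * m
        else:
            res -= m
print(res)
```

39

i=1,m=2: odd sum, res = 0-2 = -2
i=1,m=3: even sum, res = (-2)+3 = 1
i=1,m=4: odd sum, res = 1-4 = -3
i=2,m=2: even sum, res = (-3)+4 = 1
i=2,m=3: odd sum, res = 1-3 = -2
i=2,m=4: even sum, res = (-2)+8 = 6
i=3,m=2: odd sum, res = 6-2 = 4
i=3,m=3: even sum, res = 4+9 = 13
i=3,m=4: odd sum, res = 13-4 = 9
i=4,m=2: even sum, res = 9+8 = 17
i=4,m=3: odd sum, res = 17-3 = 14
i=4,m=4: even sum, res = 14+16 = 30
i=5,m=2: odd sum, res = 30-2 = 28
i=5,m=3: even sum, res = 28+15 = 43
i=5,m=4: odd sum, res = 43-4 = 39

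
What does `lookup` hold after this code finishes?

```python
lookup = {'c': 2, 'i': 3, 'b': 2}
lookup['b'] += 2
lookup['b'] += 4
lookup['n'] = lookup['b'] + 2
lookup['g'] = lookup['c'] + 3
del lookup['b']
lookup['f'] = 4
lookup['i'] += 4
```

lookup['b'] = 2+2 = 4 → {'c': 2, 'i': 3, 'b': 4}
lookup['b'] = 4+4 = 8 → {'c': 2, 'i': 3, 'b': 8}
lookup['n'] = lookup['b']+2 = 10 → {'c': 2, 'i': 3, 'b': 8, 'n': 10}
lookup['g'] = lookup['c']+3 = 5 → {'c': 2, 'i': 3, 'b': 8, 'n': 10, 'g': 5}
del 'b' → {'c': 2, 'i': 3, 'n': 10, 'g': 5}
lookup['f'] = 4 → {'c': 2, 'i': 3, 'n': 10, 'g': 5, 'f': 4}
lookup['i'] = 3+4 = 7 → {'c': 2, 'i': 7, 'n': 10, 'g': 5, 'f': 4}

{'c': 2, 'i': 7, 'n': 10, 'g': 5, 'f': 4}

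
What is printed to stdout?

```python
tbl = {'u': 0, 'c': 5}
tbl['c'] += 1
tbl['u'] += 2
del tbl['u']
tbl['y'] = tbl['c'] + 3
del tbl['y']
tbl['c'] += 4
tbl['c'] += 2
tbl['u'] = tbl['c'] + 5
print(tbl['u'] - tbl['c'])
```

tbl['c'] = 5+1 = 6 → {'u': 0, 'c': 6}
tbl['u'] = 0+2 = 2 → {'u': 2, 'c': 6}
del 'u' → {'c': 6}
tbl['y'] = tbl['c']+3 = 9 → {'c': 6, 'y': 9}
del 'y' → {'c': 6}
tbl['c'] = 6+4 = 10 → {'c': 10}
tbl['c'] = 10+2 = 12 → {'c': 12}
tbl['u'] = tbl['c']+5 = 17 → {'c': 12, 'u': 17}
tbl['u']-tbl['c'] = 17-12 = 5

5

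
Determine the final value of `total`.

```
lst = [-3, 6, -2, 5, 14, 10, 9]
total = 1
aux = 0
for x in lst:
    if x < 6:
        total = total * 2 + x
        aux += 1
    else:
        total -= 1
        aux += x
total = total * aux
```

-420

x=-3: <6, total = 1*2+(-3) = -1; aux=1
x=6: not <6, total = (-1)-1 = -2; aux=7
x=-2: <6, total = (-2)*2+(-2) = -6; aux=8
x=5: <6, total = (-6)*2+5 = -7; aux=9
x=14: not <6, total = (-7)-1 = -8; aux=23
x=10: not <6, total = (-8)-1 = -9; aux=33
x=9: not <6, total = (-9)-1 = -10; aux=42
total*aux = (-10)*42 = -420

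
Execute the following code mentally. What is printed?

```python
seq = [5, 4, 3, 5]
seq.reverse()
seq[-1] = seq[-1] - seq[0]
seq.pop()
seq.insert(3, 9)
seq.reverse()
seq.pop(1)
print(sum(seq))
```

reverse → [5, 3, 4, 5]
seq[-1] = seq[-1]-seq[0] = 5-5 = 0 → [5, 3, 4, 0]
pop() removes 0 → [5, 3, 4]
insert 9 at 3 → [5, 3, 4, 9]
reverse → [9, 4, 3, 5]
pop(1) removes 4 → [9, 3, 5]
sum = 17

17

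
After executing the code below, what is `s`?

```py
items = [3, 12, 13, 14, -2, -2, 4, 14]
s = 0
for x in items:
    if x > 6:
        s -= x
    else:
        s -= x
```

x=3: not >6, s = 0-3 = -3
x=12: >6, s = (-3)-12 = -15
x=13: >6, s = (-15)-13 = -28
x=14: >6, s = (-28)-14 = -42
x=-2: not >6, s = (-42)-(-2) = -40
x=-2: not >6, s = (-40)-(-2) = -38
x=4: not >6, s = (-38)-4 = -42
x=14: >6, s = (-42)-14 = -56

-56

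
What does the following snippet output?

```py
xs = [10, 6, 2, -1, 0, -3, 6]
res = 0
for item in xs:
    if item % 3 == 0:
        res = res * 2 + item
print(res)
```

item=10: not %3==0
item=6: %3==0, res = 0*2+6 = 6
item=2: not %3==0
item=-1: not %3==0
item=0: %3==0, res = 6*2+0 = 12
item=-3: %3==0, res = 12*2+(-3) = 21
item=6: %3==0, res = 21*2+6 = 48

48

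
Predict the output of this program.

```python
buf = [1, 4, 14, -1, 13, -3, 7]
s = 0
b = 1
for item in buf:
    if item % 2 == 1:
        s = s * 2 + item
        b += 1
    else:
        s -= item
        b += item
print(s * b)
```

-5448

item=1: odd, s = 0*2+1 = 1; b=2
item=4: not odd, s = 1-4 = -3; b=6
item=14: not odd, s = (-3)-14 = -17; b=20
item=-1: odd, s = (-17)*2+(-1) = -35; b=21
item=13: odd, s = (-35)*2+13 = -57; b=22
item=-3: odd, s = (-57)*2+(-3) = -117; b=23
item=7: odd, s = (-117)*2+7 = -227; b=24
s*b = (-227)*24 = -5448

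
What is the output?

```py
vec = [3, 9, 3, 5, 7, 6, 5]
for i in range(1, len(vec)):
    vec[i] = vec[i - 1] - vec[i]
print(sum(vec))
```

i=1: vec[1] = 3-9 = -6 → [3, -6, 3, 5, 7, 6, 5]
i=2: vec[2] = (-6)-3 = -9 → [3, -6, -9, 5, 7, 6, 5]
i=3: vec[3] = (-9)-5 = -14 → [3, -6, -9, -14, 7, 6, 5]
i=4: vec[4] = (-14)-7 = -21 → [3, -6, -9, -14, -21, 6, 5]
i=5: vec[5] = (-21)-6 = -27 → [3, -6, -9, -14, -21, -27, 5]
i=6: vec[6] = (-27)-5 = -32 → [3, -6, -9, -14, -21, -27, -32]
sum = -106

-106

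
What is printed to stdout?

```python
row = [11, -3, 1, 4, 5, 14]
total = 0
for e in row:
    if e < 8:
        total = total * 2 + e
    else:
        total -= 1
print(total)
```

-24

e=11: not <8, total = 0-1 = -1
e=-3: <8, total = (-1)*2+(-3) = -5
e=1: <8, total = (-5)*2+1 = -9
e=4: <8, total = (-9)*2+4 = -14
e=5: <8, total = (-14)*2+5 = -23
e=14: not <8, total = (-23)-1 = -24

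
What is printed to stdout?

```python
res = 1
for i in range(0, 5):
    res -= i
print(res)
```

-9

i=0: res = 1-0 = 1
i=1: res = 1-1 = 0
i=2: res = 0-2 = -2
i=3: res = (-2)-3 = -5
i=4: res = (-5)-4 = -9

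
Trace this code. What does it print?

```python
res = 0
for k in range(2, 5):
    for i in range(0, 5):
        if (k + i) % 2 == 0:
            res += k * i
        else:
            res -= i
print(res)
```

34

k=2,i=0: even sum, res = 0+0 = 0
k=2,i=1: odd sum, res = 0-1 = -1
k=2,i=2: even sum, res = (-1)+4 = 3
k=2,i=3: odd sum, res = 3-3 = 0
k=2,i=4: even sum, res = 0+8 = 8
k=3,i=0: odd sum, res = 8-0 = 8
k=3,i=1: even sum, res = 8+3 = 11
k=3,i=2: odd sum, res = 11-2 = 9
k=3,i=3: even sum, res = 9+9 = 18
k=3,i=4: odd sum, res = 18-4 = 14
k=4,i=0: even sum, res = 14+0 = 14
k=4,i=1: odd sum, res = 14-1 = 13
k=4,i=2: even sum, res = 13+8 = 21
k=4,i=3: odd sum, res = 21-3 = 18
k=4,i=4: even sum, res = 18+16 = 34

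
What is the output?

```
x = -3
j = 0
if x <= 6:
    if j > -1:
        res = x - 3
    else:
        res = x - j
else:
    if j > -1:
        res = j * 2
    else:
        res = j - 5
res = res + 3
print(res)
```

x=-3, j=0
x <= 6 is True; j > -1 is True
→ res = x - 3 = -6
res = (-6)+3 = -3

-3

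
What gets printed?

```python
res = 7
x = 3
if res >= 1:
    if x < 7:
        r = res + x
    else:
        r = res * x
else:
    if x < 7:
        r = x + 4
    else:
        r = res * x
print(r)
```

10

res=7, x=3
res >= 1 is True; x < 7 is True
→ r = res + x = 10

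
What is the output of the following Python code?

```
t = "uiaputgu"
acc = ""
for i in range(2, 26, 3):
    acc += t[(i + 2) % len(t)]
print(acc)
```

i=2: add t[4]='u' → 'u'
i=5: add t[7]='u' → 'uu'
i=8: add t[2]='a' → 'uua'
i=11: add t[5]='t' → 'uuat'
i=14: add t[0]='u' → 'uuatu'
i=17: add t[3]='p' → 'uuatup'
i=20: add t[6]='g' → 'uuatupg'
i=23: add t[1]='i' → 'uuatupgi'

uuatupgi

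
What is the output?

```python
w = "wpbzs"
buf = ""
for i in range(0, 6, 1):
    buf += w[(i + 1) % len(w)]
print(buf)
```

i=0: add w[1]='p' → 'p'
i=1: add w[2]='b' → 'pb'
i=2: add w[3]='z' → 'pbz'
i=3: add w[4]='s' → 'pbzs'
i=4: add w[0]='w' → 'pbzsw'
i=5: add w[1]='p' → 'pbzswp'

pbzswp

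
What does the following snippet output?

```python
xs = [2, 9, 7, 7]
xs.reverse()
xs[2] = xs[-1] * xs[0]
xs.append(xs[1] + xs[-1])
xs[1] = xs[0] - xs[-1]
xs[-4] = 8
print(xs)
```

[7, 8, 14, 2, 9]

reverse → [7, 7, 9, 2]
xs[2] = xs[-1]*xs[0] = 2*7 = 14 → [7, 7, 14, 2]
append xs[1]+xs[-1] = 7+2 = 9 → [7, 7, 14, 2, 9]
xs[1] = xs[0]-xs[-1] = 7-9 = -2 → [7, -2, 14, 2, 9]
xs[-4] = 8 → [7, 8, 14, 2, 9]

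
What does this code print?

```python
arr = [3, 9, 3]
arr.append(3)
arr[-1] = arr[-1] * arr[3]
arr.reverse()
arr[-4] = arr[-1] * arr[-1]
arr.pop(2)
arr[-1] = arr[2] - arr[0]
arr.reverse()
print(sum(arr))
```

append 3 → [3, 9, 3, 3]
arr[-1] = arr[-1]*arr[3] = 3*3 = 9 → [3, 9, 3, 9]
reverse → [9, 3, 9, 3]
arr[-4] = arr[-1]*arr[-1] = 3*3 = 9 → [9, 3, 9, 3]
pop(2) removes 9 → [9, 3, 3]
arr[-1] = arr[2]-arr[0] = 3-9 = -6 → [9, 3, -6]
reverse → [-6, 3, 9]
sum = 6

6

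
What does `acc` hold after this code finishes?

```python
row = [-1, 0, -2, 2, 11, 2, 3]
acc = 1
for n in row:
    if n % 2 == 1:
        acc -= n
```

n=-1: odd, acc = 1-(-1) = 2
n=0: not odd
n=-2: not odd
n=2: not odd
n=11: odd, acc = 2-11 = -9
n=2: not odd
n=3: odd, acc = (-9)-3 = -12

-12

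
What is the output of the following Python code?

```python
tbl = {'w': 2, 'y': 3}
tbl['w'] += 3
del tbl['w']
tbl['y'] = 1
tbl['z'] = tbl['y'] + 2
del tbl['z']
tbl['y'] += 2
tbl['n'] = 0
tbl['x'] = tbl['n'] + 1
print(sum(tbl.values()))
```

4

tbl['w'] = 2+3 = 5 → {'w': 5, 'y': 3}
del 'w' → {'y': 3}
tbl['y'] = 1 → {'y': 1}
tbl['z'] = tbl['y']+2 = 3 → {'y': 1, 'z': 3}
del 'z' → {'y': 1}
tbl['y'] = 1+2 = 3 → {'y': 3}
tbl['n'] = 0 → {'y': 3, 'n': 0}
tbl['x'] = tbl['n']+1 = 1 → {'y': 3, 'n': 0, 'x': 1}
sum of values = 4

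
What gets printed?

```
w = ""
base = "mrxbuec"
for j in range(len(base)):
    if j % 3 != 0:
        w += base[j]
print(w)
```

rxue

j=0: skip
j=1: add 'r' → 'r'
j=2: add 'x' → 'rx'
j=3: skip
j=4: add 'u' → 'rxu'
j=5: add 'e' → 'rxue'
j=6: skip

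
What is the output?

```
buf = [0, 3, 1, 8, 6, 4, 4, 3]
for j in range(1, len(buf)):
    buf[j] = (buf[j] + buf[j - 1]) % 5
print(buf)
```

j=1: buf[1] = (3+0)%5 = 3 → [0, 3, 1, 8, 6, 4, 4, 3]
j=2: buf[2] = (1+3)%5 = 4 → [0, 3, 4, 8, 6, 4, 4, 3]
j=3: buf[3] = (8+4)%5 = 2 → [0, 3, 4, 2, 6, 4, 4, 3]
j=4: buf[4] = (6+2)%5 = 3 → [0, 3, 4, 2, 3, 4, 4, 3]
j=5: buf[5] = (4+3)%5 = 2 → [0, 3, 4, 2, 3, 2, 4, 3]
j=6: buf[6] = (4+2)%5 = 1 → [0, 3, 4, 2, 3, 2, 1, 3]
j=7: buf[7] = (3+1)%5 = 4 → [0, 3, 4, 2, 3, 2, 1, 4]

[0, 3, 4, 2, 3, 2, 1, 4]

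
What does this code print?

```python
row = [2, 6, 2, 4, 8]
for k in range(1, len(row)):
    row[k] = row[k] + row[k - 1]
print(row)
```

[2, 8, 10, 14, 22]

k=1: row[1] = 6+2 = 8 → [2, 8, 2, 4, 8]
k=2: row[2] = 2+8 = 10 → [2, 8, 10, 4, 8]
k=3: row[3] = 4+10 = 14 → [2, 8, 10, 14, 8]
k=4: row[4] = 8+14 = 22 → [2, 8, 10, 14, 22]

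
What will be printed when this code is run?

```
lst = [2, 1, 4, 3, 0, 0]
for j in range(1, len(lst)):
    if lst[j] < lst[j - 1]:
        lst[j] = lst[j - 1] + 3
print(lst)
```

[2, 5, 8, 11, 14, 17]

j=1: 1<2, lst[1] = 2+3 = 5 → [2, 5, 4, 3, 0, 0]
j=2: 4<5, lst[2] = 5+3 = 8 → [2, 5, 8, 3, 0, 0]
j=3: 3<8, lst[3] = 8+3 = 11 → [2, 5, 8, 11, 0, 0]
j=4: 0<11, lst[4] = 11+3 = 14 → [2, 5, 8, 11, 14, 0]
j=5: 0<14, lst[5] = 14+3 = 17 → [2, 5, 8, 11, 14, 17]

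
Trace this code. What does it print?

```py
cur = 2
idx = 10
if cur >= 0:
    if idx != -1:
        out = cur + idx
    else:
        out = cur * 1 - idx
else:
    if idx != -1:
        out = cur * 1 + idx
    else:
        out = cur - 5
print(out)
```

12

cur=2, idx=10
cur >= 0 is True; idx != -1 is True
→ out = cur + idx = 12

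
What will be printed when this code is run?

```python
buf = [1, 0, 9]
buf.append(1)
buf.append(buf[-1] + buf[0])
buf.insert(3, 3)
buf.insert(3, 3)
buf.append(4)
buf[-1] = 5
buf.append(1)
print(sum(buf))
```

append 1 → [1, 0, 9, 1]
append buf[-1]+buf[0] = 1+1 = 2 → [1, 0, 9, 1, 2]
insert 3 at 3 → [1, 0, 9, 3, 1, 2]
insert 3 at 3 → [1, 0, 9, 3, 3, 1, 2]
append 4 → [1, 0, 9, 3, 3, 1, 2, 4]
buf[-1] = 5 → [1, 0, 9, 3, 3, 1, 2, 5]
append 1 → [1, 0, 9, 3, 3, 1, 2, 5, 1]
sum = 25

25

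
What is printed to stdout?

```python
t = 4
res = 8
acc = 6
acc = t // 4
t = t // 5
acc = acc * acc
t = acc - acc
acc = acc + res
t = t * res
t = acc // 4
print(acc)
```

acc = 4//4 = 1
t = 4//5 = 0
acc = 1*1 = 1
t = 1-1 = 0
acc = 1+8 = 9
t = 0*8 = 0
t = 9//4 = 2

9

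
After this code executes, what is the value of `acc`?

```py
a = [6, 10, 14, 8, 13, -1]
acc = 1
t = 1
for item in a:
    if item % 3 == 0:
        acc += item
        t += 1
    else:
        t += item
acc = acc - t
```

item=6: %3==0, acc = 1+6 = 7; t=2
item=10: not %3==0; t=12
item=14: not %3==0; t=26
item=8: not %3==0; t=34
item=13: not %3==0; t=47
item=-1: not %3==0; t=46
acc-t = 7-46 = -39

-39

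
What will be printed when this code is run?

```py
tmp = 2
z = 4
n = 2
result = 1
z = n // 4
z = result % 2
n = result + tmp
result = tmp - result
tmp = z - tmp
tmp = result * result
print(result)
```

1

z = 2//4 = 0
z = 1%2 = 1
n = 1+2 = 3
result = 2-1 = 1
tmp = 1-2 = -1
tmp = 1*1 = 1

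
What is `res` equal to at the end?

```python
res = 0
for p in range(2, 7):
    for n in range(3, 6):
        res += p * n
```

p=2,n=3: res = 0+6 = 6
p=2,n=4: res = 6+8 = 14
p=2,n=5: res = 14+10 = 24
p=3,n=3: res = 24+9 = 33
p=3,n=4: res = 33+12 = 45
p=3,n=5: res = 45+15 = 60
p=4,n=3: res = 60+12 = 72
p=4,n=4: res = 72+16 = 88
p=4,n=5: res = 88+20 = 108
p=5,n=3: res = 108+15 = 123
p=5,n=4: res = 123+20 = 143
p=5,n=5: res = 143+25 = 168
p=6,n=3: res = 168+18 = 186
p=6,n=4: res = 186+24 = 210
p=6,n=5: res = 210+30 = 240

240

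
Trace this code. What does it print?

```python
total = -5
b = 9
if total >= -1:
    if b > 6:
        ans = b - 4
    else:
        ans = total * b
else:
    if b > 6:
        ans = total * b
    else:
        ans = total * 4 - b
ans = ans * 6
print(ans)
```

total=-5, b=9
total >= -1 is False; b > 6 is True
→ ans = total * b = -45
ans = (-45)*6 = -270

-270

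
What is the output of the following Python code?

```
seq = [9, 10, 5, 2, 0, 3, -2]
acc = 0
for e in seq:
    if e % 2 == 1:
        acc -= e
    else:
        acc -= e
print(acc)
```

-27

e=9: odd, acc = 0-9 = -9
e=10: not odd, acc = (-9)-10 = -19
e=5: odd, acc = (-19)-5 = -24
e=2: not odd, acc = (-24)-2 = -26
e=0: not odd, acc = (-26)-0 = -26
e=3: odd, acc = (-26)-3 = -29
e=-2: not odd, acc = (-29)-(-2) = -27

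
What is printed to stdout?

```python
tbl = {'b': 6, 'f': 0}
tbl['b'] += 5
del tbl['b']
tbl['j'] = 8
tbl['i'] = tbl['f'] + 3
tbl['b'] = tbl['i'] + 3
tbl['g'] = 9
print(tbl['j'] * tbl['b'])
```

tbl['b'] = 6+5 = 11 → {'b': 11, 'f': 0}
del 'b' → {'f': 0}
tbl['j'] = 8 → {'f': 0, 'j': 8}
tbl['i'] = tbl['f']+3 = 3 → {'f': 0, 'j': 8, 'i': 3}
tbl['b'] = tbl['i']+3 = 6 → {'f': 0, 'j': 8, 'i': 3, 'b': 6}
tbl['g'] = 9 → {'f': 0, 'j': 8, 'i': 3, 'b': 6, 'g': 9}
tbl['j']*tbl['b'] = 8*6 = 48

48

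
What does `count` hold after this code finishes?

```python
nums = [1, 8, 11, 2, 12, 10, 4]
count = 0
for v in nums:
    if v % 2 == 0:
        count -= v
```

-36

v=1: not even
v=8: even, count = 0-8 = -8
v=11: not even
v=2: even, count = (-8)-2 = -10
v=12: even, count = (-10)-12 = -22
v=10: even, count = (-22)-10 = -32
v=4: even, count = (-32)-4 = -36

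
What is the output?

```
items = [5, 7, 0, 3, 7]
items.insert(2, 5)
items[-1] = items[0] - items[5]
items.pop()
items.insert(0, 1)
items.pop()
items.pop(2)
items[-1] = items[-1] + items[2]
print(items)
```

[1, 5, 5, 5]

insert 5 at 2 → [5, 7, 5, 0, 3, 7]
items[-1] = items[0]-items[5] = 5-7 = -2 → [5, 7, 5, 0, 3, -2]
pop() removes -2 → [5, 7, 5, 0, 3]
insert 1 at 0 → [1, 5, 7, 5, 0, 3]
pop() removes 3 → [1, 5, 7, 5, 0]
pop(2) removes 7 → [1, 5, 5, 0]
items[-1] = items[-1]+items[2] = 0+5 = 5 → [1, 5, 5, 5]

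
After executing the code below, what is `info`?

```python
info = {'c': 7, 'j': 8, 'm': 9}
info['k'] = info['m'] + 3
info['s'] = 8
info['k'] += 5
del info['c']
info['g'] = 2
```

info['k'] = info['m']+3 = 12 → {'c': 7, 'j': 8, 'm': 9, 'k': 12}
info['s'] = 8 → {'c': 7, 'j': 8, 'm': 9, 'k': 12, 's': 8}
info['k'] = 12+5 = 17 → {'c': 7, 'j': 8, 'm': 9, 'k': 17, 's': 8}
del 'c' → {'j': 8, 'm': 9, 'k': 17, 's': 8}
info['g'] = 2 → {'j': 8, 'm': 9, 'k': 17, 's': 8, 'g': 2}

{'j': 8, 'm': 9, 'k': 17, 's': 8, 'g': 2}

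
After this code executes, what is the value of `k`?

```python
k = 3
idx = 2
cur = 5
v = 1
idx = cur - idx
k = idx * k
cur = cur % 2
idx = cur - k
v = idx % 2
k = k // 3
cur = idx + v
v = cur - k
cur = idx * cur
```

idx = 5-2 = 3
k = 3*3 = 9
cur = 5%2 = 1
idx = 1-9 = -8
v = (-8)%2 = 0
k = 9//3 = 3
cur = (-8)+0 = -8
v = (-8)-3 = -11
cur = (-8)*(-8) = 64

3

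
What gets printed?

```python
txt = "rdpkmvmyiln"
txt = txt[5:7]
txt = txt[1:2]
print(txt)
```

slice [5:7] → 'vm'
slice [1:2] → 'm'

m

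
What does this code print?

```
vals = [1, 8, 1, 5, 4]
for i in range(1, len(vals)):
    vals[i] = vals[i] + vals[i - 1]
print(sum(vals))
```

54

i=1: vals[1] = 8+1 = 9 → [1, 9, 1, 5, 4]
i=2: vals[2] = 1+9 = 10 → [1, 9, 10, 5, 4]
i=3: vals[3] = 5+10 = 15 → [1, 9, 10, 15, 4]
i=4: vals[4] = 4+15 = 19 → [1, 9, 10, 15, 19]
sum = 54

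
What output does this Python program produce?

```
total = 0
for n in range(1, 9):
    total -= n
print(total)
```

n=1: total = 0-1 = -1
n=2: total = (-1)-2 = -3
n=3: total = (-3)-3 = -6
n=4: total = (-6)-4 = -10
n=5: total = (-10)-5 = -15
n=6: total = (-15)-6 = -21
n=7: total = (-21)-7 = -28
n=8: total = (-28)-8 = -36

-36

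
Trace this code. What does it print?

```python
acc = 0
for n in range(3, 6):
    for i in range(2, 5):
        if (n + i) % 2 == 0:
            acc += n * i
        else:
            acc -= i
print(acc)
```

n=3,i=2: odd sum, acc = 0-2 = -2
n=3,i=3: even sum, acc = (-2)+9 = 7
n=3,i=4: odd sum, acc = 7-4 = 3
n=4,i=2: even sum, acc = 3+8 = 11
n=4,i=3: odd sum, acc = 11-3 = 8
n=4,i=4: even sum, acc = 8+16 = 24
n=5,i=2: odd sum, acc = 24-2 = 22
n=5,i=3: even sum, acc = 22+15 = 37
n=5,i=4: odd sum, acc = 37-4 = 33

33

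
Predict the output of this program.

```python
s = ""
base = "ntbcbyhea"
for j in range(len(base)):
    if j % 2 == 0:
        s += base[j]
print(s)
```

nbbha

j=0: add 'n' → 'n'
j=1: skip
j=2: add 'b' → 'nb'
j=3: skip
j=4: add 'b' → 'nbb'
j=5: skip
j=6: add 'h' → 'nbbh'
j=7: skip
j=8: add 'a' → 'nbbha'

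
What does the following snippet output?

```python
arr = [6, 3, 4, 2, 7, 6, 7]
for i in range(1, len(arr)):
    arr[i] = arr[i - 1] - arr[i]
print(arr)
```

[6, 3, -1, -3, -10, -16, -23]

i=1: arr[1] = 6-3 = 3 → [6, 3, 4, 2, 7, 6, 7]
i=2: arr[2] = 3-4 = -1 → [6, 3, -1, 2, 7, 6, 7]
i=3: arr[3] = (-1)-2 = -3 → [6, 3, -1, -3, 7, 6, 7]
i=4: arr[4] = (-3)-7 = -10 → [6, 3, -1, -3, -10, 6, 7]
i=5: arr[5] = (-10)-6 = -16 → [6, 3, -1, -3, -10, -16, 7]
i=6: arr[6] = (-16)-7 = -23 → [6, 3, -1, -3, -10, -16, -23]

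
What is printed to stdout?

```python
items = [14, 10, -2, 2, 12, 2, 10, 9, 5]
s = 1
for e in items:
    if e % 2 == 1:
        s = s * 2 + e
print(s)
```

e=14: not odd
e=10: not odd
e=-2: not odd
e=2: not odd
e=12: not odd
e=2: not odd
e=10: not odd
e=9: odd, s = 1*2+9 = 11
e=5: odd, s = 11*2+5 = 27

27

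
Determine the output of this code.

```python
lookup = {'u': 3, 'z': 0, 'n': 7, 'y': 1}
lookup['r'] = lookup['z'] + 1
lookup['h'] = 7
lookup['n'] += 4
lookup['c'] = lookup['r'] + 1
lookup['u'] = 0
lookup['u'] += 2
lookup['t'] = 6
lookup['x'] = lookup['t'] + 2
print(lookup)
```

{'u': 2, 'z': 0, 'n': 11, 'y': 1, 'r': 1, 'h': 7, 'c': 2, 't': 6, 'x': 8}

lookup['r'] = lookup['z']+1 = 1 → {'u': 3, 'z': 0, 'n': 7, 'y': 1, 'r': 1}
lookup['h'] = 7 → {'u': 3, 'z': 0, 'n': 7, 'y': 1, 'r': 1, 'h': 7}
lookup['n'] = 7+4 = 11 → {'u': 3, 'z': 0, 'n': 11, 'y': 1, 'r': 1, 'h': 7}
lookup['c'] = lookup['r']+1 = 2 → {'u': 3, 'z': 0, 'n': 11, 'y': 1, 'r': 1, 'h': 7, 'c': 2}
lookup['u'] = 0 → {'u': 0, 'z': 0, 'n': 11, 'y': 1, 'r': 1, 'h': 7, 'c': 2}
lookup['u'] = 0+2 = 2 → {'u': 2, 'z': 0, 'n': 11, 'y': 1, 'r': 1, 'h': 7, 'c': 2}
lookup['t'] = 6 → {'u': 2, 'z': 0, 'n': 11, 'y': 1, 'r': 1, 'h': 7, 'c': 2, 't': 6}
lookup['x'] = lookup['t']+2 = 8 → {'u': 2, 'z': 0, 'n': 11, 'y': 1, 'r': 1, 'h': 7, 'c': 2, 't': 6, 'x': 8}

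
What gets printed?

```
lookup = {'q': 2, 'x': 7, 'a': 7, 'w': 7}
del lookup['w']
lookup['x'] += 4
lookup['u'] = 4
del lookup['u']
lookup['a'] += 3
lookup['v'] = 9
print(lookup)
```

{'q': 2, 'x': 11, 'a': 10, 'v': 9}

del 'w' → {'q': 2, 'x': 7, 'a': 7}
lookup['x'] = 7+4 = 11 → {'q': 2, 'x': 11, 'a': 7}
lookup['u'] = 4 → {'q': 2, 'x': 11, 'a': 7, 'u': 4}
del 'u' → {'q': 2, 'x': 11, 'a': 7}
lookup['a'] = 7+3 = 10 → {'q': 2, 'x': 11, 'a': 10}
lookup['v'] = 9 → {'q': 2, 'x': 11, 'a': 10, 'v': 9}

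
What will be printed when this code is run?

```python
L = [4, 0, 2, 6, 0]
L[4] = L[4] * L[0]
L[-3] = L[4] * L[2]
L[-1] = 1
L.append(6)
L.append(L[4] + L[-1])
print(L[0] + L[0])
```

L[4] = L[4]*L[0] = 0*4 = 0 → [4, 0, 2, 6, 0]
L[-3] = L[4]*L[2] = 0*2 = 0 → [4, 0, 0, 6, 0]
L[-1] = 1 → [4, 0, 0, 6, 1]
append 6 → [4, 0, 0, 6, 1, 6]
append L[4]+L[-1] = 1+6 = 7 → [4, 0, 0, 6, 1, 6, 7]
L[0]+L[0] = 4+4 = 8

8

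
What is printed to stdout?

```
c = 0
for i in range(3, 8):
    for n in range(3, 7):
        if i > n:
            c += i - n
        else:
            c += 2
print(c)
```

40

i=3,n=3: not 3>3, c = 0+2 = 2
i=3,n=4: not 3>4, c = 2+2 = 4
i=3,n=5: not 3>5, c = 4+2 = 6
i=3,n=6: not 3>6, c = 6+2 = 8
i=4,n=3: 4>3, c = 8+1 = 9
i=4,n=4: not 4>4, c = 9+2 = 11
i=4,n=5: not 4>5, c = 11+2 = 13
i=4,n=6: not 4>6, c = 13+2 = 15
i=5,n=3: 5>3, c = 15+2 = 17
i=5,n=4: 5>4, c = 17+1 = 18
i=5,n=5: not 5>5, c = 18+2 = 20
i=5,n=6: not 5>6, c = 20+2 = 22
i=6,n=3: 6>3, c = 22+3 = 25
i=6,n=4: 6>4, c = 25+2 = 27
i=6,n=5: 6>5, c = 27+1 = 28
i=6,n=6: not 6>6, c = 28+2 = 30
i=7,n=3: 7>3, c = 30+4 = 34
i=7,n=4: 7>4, c = 34+3 = 37
i=7,n=5: 7>5, c = 37+2 = 39
i=7,n=6: 7>6, c = 39+1 = 40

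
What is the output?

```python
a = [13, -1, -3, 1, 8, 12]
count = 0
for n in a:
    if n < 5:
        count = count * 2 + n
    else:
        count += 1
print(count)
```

1

n=13: not <5, count = 0+1 = 1
n=-1: <5, count = 1*2+(-1) = 1
n=-3: <5, count = 1*2+(-3) = -1
n=1: <5, count = (-1)*2+1 = -1
n=8: not <5, count = (-1)+1 = 0
n=12: not <5, count = 0+1 = 1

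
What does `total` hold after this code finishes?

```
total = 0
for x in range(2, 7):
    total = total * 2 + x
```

x=2: total = 0*2+2 = 2
x=3: total = 2*2+3 = 7
x=4: total = 7*2+4 = 18
x=5: total = 18*2+5 = 41
x=6: total = 41*2+6 = 88

88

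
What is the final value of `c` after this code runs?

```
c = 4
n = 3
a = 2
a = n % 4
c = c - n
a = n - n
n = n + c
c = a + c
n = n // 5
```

1

a = 3%4 = 3
c = 4-3 = 1
a = 3-3 = 0
n = 3+1 = 4
c = 0+1 = 1
n = 4//5 = 0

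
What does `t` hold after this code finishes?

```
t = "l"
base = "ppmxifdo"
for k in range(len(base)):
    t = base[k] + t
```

'odfixmppl'

k=0: prepend 'p' → 'pl'
k=1: prepend 'p' → 'ppl'
k=2: prepend 'm' → 'mppl'
k=3: prepend 'x' → 'xmppl'
k=4: prepend 'i' → 'ixmppl'
k=5: prepend 'f' → 'fixmppl'
k=6: prepend 'd' → 'dfixmppl'
k=7: prepend 'o' → 'odfixmppl'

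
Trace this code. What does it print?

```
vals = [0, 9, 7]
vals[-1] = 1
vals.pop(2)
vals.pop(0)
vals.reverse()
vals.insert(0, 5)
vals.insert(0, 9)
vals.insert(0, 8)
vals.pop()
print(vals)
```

vals[-1] = 1 → [0, 9, 1]
pop(2) removes 1 → [0, 9]
pop(0) removes 0 → [9]
reverse → [9]
insert 5 at 0 → [5, 9]
insert 9 at 0 → [9, 5, 9]
insert 8 at 0 → [8, 9, 5, 9]
pop() removes 9 → [8, 9, 5]

[8, 9, 5]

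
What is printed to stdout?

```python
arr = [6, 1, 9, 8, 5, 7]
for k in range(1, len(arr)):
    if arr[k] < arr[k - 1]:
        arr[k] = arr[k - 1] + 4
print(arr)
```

k=1: 1<6, arr[1] = 6+4 = 10 → [6, 10, 9, 8, 5, 7]
k=2: 9<10, arr[2] = 10+4 = 14 → [6, 10, 14, 8, 5, 7]
k=3: 8<14, arr[3] = 14+4 = 18 → [6, 10, 14, 18, 5, 7]
k=4: 5<18, arr[4] = 18+4 = 22 → [6, 10, 14, 18, 22, 7]
k=5: 7<22, arr[5] = 22+4 = 26 → [6, 10, 14, 18, 22, 26]

[6, 10, 14, 18, 22, 26]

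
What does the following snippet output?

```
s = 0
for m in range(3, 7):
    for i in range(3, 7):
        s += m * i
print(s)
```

324

m=3,i=3: s = 0+9 = 9
m=3,i=4: s = 9+12 = 21
m=3,i=5: s = 21+15 = 36
m=3,i=6: s = 36+18 = 54
m=4,i=3: s = 54+12 = 66
m=4,i=4: s = 66+16 = 82
m=4,i=5: s = 82+20 = 102
m=4,i=6: s = 102+24 = 126
m=5,i=3: s = 126+15 = 141
m=5,i=4: s = 141+20 = 161
m=5,i=5: s = 161+25 = 186
m=5,i=6: s = 186+30 = 216
m=6,i=3: s = 216+18 = 234
m=6,i=4: s = 234+24 = 258
m=6,i=5: s = 258+30 = 288
m=6,i=6: s = 288+36 = 324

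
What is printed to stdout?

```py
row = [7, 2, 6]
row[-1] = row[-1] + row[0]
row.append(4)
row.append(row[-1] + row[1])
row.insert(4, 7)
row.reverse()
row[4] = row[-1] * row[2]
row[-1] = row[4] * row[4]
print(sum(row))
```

842

row[-1] = row[-1]+row[0] = 6+7 = 13 → [7, 2, 13]
append 4 → [7, 2, 13, 4]
append row[-1]+row[1] = 4+2 = 6 → [7, 2, 13, 4, 6]
insert 7 at 4 → [7, 2, 13, 4, 7, 6]
reverse → [6, 7, 4, 13, 2, 7]
row[4] = row[-1]*row[2] = 7*4 = 28 → [6, 7, 4, 13, 28, 7]
row[-1] = row[4]*row[4] = 28*28 = 784 → [6, 7, 4, 13, 28, 784]
sum = 842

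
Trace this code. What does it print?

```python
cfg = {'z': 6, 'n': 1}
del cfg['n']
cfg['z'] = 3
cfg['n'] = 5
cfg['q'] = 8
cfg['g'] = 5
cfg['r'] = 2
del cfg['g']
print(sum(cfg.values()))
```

18

del 'n' → {'z': 6}
cfg['z'] = 3 → {'z': 3}
cfg['n'] = 5 → {'z': 3, 'n': 5}
cfg['q'] = 8 → {'z': 3, 'n': 5, 'q': 8}
cfg['g'] = 5 → {'z': 3, 'n': 5, 'q': 8, 'g': 5}
cfg['r'] = 2 → {'z': 3, 'n': 5, 'q': 8, 'g': 5, 'r': 2}
del 'g' → {'z': 3, 'n': 5, 'q': 8, 'r': 2}
sum of values = 18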